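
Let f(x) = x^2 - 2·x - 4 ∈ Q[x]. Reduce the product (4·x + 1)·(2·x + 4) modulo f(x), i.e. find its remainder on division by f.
First multiply in Q[x] without reducing: a · b = 8·x^2 + 18·x + 4. Now divide by f(x) = x^2 - 2·x - 4, eliminating the leading term at each step:
  leading term 8·x^2: subtract (8)·f(x) = 8·x^2 - 16·x - 32, leaving 34·x + 36
The degree is now < 2, so this is the remainder. Hence a · b ≡ 34·x + 36 in Q[x]/(f).

Final answer: a · b ≡ 34·x + 36 (mod f(x))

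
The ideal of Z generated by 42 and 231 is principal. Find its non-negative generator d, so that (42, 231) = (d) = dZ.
(42, 231) = (21); d = 21

In the PID Z, (a, b) is generated by gcd(a, b). Compute gcd(231, 42) with the extended Euclidean algorithm, tracking rows (r, s, t) with s·231 + t·42 = r:
  row A: (231, 1, 0)   [1·231 + 0·42 = 231]
  row B: (42, 0, 1)   [0·231 + 1·42 = 42]
  231 = 5·42 + 21   → row C = row A − 5·row B = (21, 1, −5)   [check: 1·231 − 5·42 = 21]
  42 = 2·21 + 0   → remainder 0, stop. gcd = 21 (last nonzero row C).
So gcd(42, 231) = 21, with Bézout identity 1·231 − 5·42 = 21. Containment (⊇): the Bézout identity exhibits 21 as an element of (42, 231), giving (21) ⊆ (42, 231). Containment (⊆): since 21 | 42 and 21 | 231 (42 = 21·2, 231 = 21·11), every Z-linear combination of 42 and 231 is divisible by 21, so (42, 231) ⊆ (21). Therefore (42, 231) = (21), d = 21.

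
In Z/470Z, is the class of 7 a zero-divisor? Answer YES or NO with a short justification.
gcd(7, 470) = 1, so 7 is a unit in Z/470Z (it has a multiplicative inverse). A unit cannot be a zero-divisor: if 7·b ≡ 0 then multiplying both sides by 7^(−1) gives b ≡ 0. So 7 is not a zero-divisor.

Final answer: NO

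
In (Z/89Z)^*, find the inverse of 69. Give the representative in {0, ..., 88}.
69^(−1) ≡ 40 (mod 89)

Apply the extended Euclidean algorithm to (89, 69), tracking rows (r, s, t) with s·89 + t·69 = r. Each division r_prev = q·r_cur + r_new produces the new row as (previous row) − q·(current row):
  row A: (89, 1, 0)   [1·89 + 0·69 = 89]
  row B: (69, 0, 1)   [0·89 + 1·69 = 69]
  89 = 1·69 + 20   → row C = row A − 1·row B = (20, 1, −1)   [check: 1·89 − 1·69 = 20]
  69 = 3·20 + 9   → row D = row B − 3·row C = (9, −3, 4)   [check: −3·89 + 4·69 = 9]
  20 = 2·9 + 2   → row E = row C − 2·row D = (2, 7, −9)   [check: 7·89 − 9·69 = 2]
  9 = 4·2 + 1   → row F = row D − 4·row E = (1, −31, 40)   [check: −31·89 + 40·69 = 1]
  2 = 2·1 + 0   → remainder 0, stop. gcd = 1 (last nonzero row F).
The gcd is 1, so 69 is invertible mod 89. The last nonzero row gives −31·89 + 40·69 = 1, so t = 40. So 69^(−1) ≡ 40 (mod 89). Verify: 69 · 40 = 2760 ≡ 1 (mod 89). ✓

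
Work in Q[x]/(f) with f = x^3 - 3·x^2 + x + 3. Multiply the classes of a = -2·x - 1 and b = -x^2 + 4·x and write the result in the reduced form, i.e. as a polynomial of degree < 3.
a · b ≡ -x^2 - 6·x - 6 (mod f(x))

First multiply in Q[x] without reducing: a · b = 2·x^3 - 7·x^2 - 4·x. Now divide by f(x) = x^3 - 3·x^2 + x + 3, eliminating the leading term at each step:
  leading term 2·x^3: subtract (2)·f(x) = 2·x^3 - 6·x^2 + 2·x + 6, leaving -x^2 - 6·x - 6
The degree is now < 3, so this is the remainder. Hence a · b ≡ -x^2 - 6·x - 6 in Q[x]/(f).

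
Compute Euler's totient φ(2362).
φ(2362) = 1180

φ is multiplicative, with φ(p^e) = p^e − p^(e−1). Factorise 2362 = 2 · 1181. Then
  φ(2362) = (2 − 1) · (1181 − 1) = 1 · 1180 = 1180.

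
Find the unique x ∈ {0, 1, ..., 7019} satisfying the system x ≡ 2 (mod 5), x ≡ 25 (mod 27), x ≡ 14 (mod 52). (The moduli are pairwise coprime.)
The moduli 5, 27, 52 are pairwise coprime, so by the CRT there is a unique solution mod 5·27·52 = 7020.
Solve by successive substitution. Start with x ≡ 2 (mod 5).
  Combine with x ≡ 25 (mod 27): write x = 2 + 5·t and require 2 + 5·t ≡ 25 (mod 27), i.e. 5·t ≡ 25 − 2 ≡ 23 (mod 27). Since 5^(−1) ≡ 11 (mod 27), t ≡ 11·23 ≡ 10 (mod 27). So x ≡ 2 + 5·10 = 52 (mod 135).
  Combine with x ≡ 14 (mod 52): write x = 52 + 135·t and require 52 + 135·t ≡ 14 (mod 52), i.e. 135·t ≡ 14 − 52 ≡ 14 (mod 52). Since 135^(−1) ≡ 47 (mod 52) (135 ≡ 31 (mod 52)), t ≡ 47·14 ≡ 34 (mod 52). So x ≡ 52 + 135·34 = 4642 (mod 7020).
Unique solution in [0, 7020): x = 4642.

Final answer: x ≡ 4642 (mod 7020); the representative in [0, 7020) is 4642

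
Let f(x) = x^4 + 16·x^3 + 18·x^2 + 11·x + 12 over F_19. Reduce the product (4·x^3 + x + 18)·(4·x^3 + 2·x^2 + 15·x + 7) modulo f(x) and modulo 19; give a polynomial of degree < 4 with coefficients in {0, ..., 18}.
a · b ≡ 4·x^3 + 4·x^2 + 12·x (mod f(x))

Multiply as integer polynomials: a · b = 16·x^6 + 8·x^5 + 64·x^4 + 102·x^3 + 51·x^2 + 277·x + 126. Reducing coefficients mod 19: a · b ≡ 16·x^6 + 8·x^5 + 7·x^4 + 7·x^3 + 13·x^2 + 11·x + 12. Now divide by f(x) = x^4 + 16·x^3 + 18·x^2 + 11·x + 12 in F_19[x], eliminating the leading term at each step:
  leading term 16·x^6: subtract (16·x^2)·f(x) = 16·x^6 + 9·x^5 + 3·x^4 + 5·x^3 + 2·x^2, leaving 18·x^5 + 4·x^4 + 2·x^3 + 11·x^2 + 11·x + 12 (coefficients mod 19)
  leading term 18·x^5: subtract (18·x)·f(x) = 18·x^5 + 3·x^4 + x^3 + 8·x^2 + 7·x, leaving x^4 + x^3 + 3·x^2 + 4·x + 12 (coefficients mod 19)
  leading term x^4: subtract (1)·f(x) = x^4 + 16·x^3 + 18·x^2 + 11·x + 12, leaving 4·x^3 + 4·x^2 + 12·x (coefficients mod 19)
The degree is now < 4, so this is the remainder. Hence a · b ≡ 4·x^3 + 4·x^2 + 12·x in F_19[x]/(f).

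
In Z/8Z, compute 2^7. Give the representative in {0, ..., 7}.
0

Use repeated squaring. Binary(7) = 111. Walk through the bits of the exponent 7 left-to-right: at each bit after the leading one, square the running value, then multiply by 2 if the bit is 1 (always reducing mod 8):
  bit 1 = 1 (leading): start with 2.
  bit 2 = 1: square 2^2 = 4; bit is 1, so multiply 4·2 = 8 ≡ 0 (mod 8).
  bit 3 = 1: square 0^2 = 0; bit is 1, so multiply 0·2 = 0 (mod 8).
Final value: 2^7 ≡ 0 (mod 8).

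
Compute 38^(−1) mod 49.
Apply the extended Euclidean algorithm to (49, 38), tracking rows (r, s, t) with s·49 + t·38 = r. Each division r_prev = q·r_cur + r_new produces the new row as (previous row) − q·(current row):
  row A: (49, 1, 0)   [1·49 + 0·38 = 49]
  row B: (38, 0, 1)   [0·49 + 1·38 = 38]
  49 = 1·38 + 11   → row C = row A − 1·row B = (11, 1, −1)   [check: 1·49 − 1·38 = 11]
  38 = 3·11 + 5   → row D = row B − 3·row C = (5, −3, 4)   [check: −3·49 + 4·38 = 5]
  11 = 2·5 + 1   → row E = row C − 2·row D = (1, 7, −9)   [check: 7·49 − 9·38 = 1]
  5 = 5·1 + 0   → remainder 0, stop. gcd = 1 (last nonzero row E).
The gcd is 1, so 38 is invertible mod 49. The last nonzero row gives 7·49 − 9·38 = 1, so t = −9. So 38^(−1) ≡ −9 ≡ 40 (mod 49). Verify: 38 · 40 = 1520 ≡ 1 (mod 49). ✓

Final answer: 38^(−1) ≡ 40 (mod 49)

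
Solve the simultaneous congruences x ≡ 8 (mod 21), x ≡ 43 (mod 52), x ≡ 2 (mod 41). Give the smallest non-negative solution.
The moduli 21, 52, 41 are pairwise coprime, so by the CRT there is a unique solution mod 21·52·41 = 44772.
Solve by successive substitution. Start with x ≡ 8 (mod 21).
  Combine with x ≡ 43 (mod 52): write x = 8 + 21·t and require 8 + 21·t ≡ 43 (mod 52), i.e. 21·t ≡ 43 − 8 ≡ 35 (mod 52). Since 21^(−1) ≡ 5 (mod 52), t ≡ 5·35 ≡ 19 (mod 52). So x ≡ 8 + 21·19 = 407 (mod 1092).
  Combine with x ≡ 2 (mod 41): write x = 407 + 1092·t and require 407 + 1092·t ≡ 2 (mod 41), i.e. 1092·t ≡ 2 − 407 ≡ 5 (mod 41). Since 1092^(−1) ≡ 30 (mod 41) (1092 ≡ 26 (mod 41)), t ≡ 30·5 ≡ 27 (mod 41). So x ≡ 407 + 1092·27 = 29891 (mod 44772).
Unique solution in [0, 44772): x = 29891.

Final answer: x ≡ 29891 (mod 44772); the representative in [0, 44772) is 29891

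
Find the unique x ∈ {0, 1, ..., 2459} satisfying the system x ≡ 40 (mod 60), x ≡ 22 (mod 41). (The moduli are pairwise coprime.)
x ≡ 760 (mod 2460); the representative in [0, 2460) is 760

The moduli 60, 41 are pairwise coprime, so by the CRT there is a unique solution mod 60·41 = 2460.
Solve by successive substitution. Start with x ≡ 40 (mod 60).
  Combine with x ≡ 22 (mod 41): write x = 40 + 60·t and require 40 + 60·t ≡ 22 (mod 41), i.e. 60·t ≡ 22 − 40 ≡ 23 (mod 41). Since 60^(−1) ≡ 13 (mod 41) (60 ≡ 19 (mod 41)), t ≡ 13·23 ≡ 12 (mod 41). So x ≡ 40 + 60·12 = 760 (mod 2460).
Unique solution in [0, 2460): x = 760.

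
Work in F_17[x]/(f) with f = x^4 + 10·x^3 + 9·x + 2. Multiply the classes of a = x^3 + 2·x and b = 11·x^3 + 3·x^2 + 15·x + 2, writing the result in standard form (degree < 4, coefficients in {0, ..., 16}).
a · b ≡ 8·x^3 + 2·x^2 + 13·x + 13 (mod f(x))

Multiply as integer polynomials: a · b = 11·x^6 + 3·x^5 + 37·x^4 + 8·x^3 + 30·x^2 + 4·x. Reducing coefficients mod 17: a · b ≡ 11·x^6 + 3·x^5 + 3·x^4 + 8·x^3 + 13·x^2 + 4·x. Now divide by f(x) = x^4 + 10·x^3 + 9·x + 2 in F_17[x], eliminating the leading term at each step:
  leading term 11·x^6: subtract (11·x^2)·f(x) = 11·x^6 + 8·x^5 + 14·x^3 + 5·x^2, leaving 12·x^5 + 3·x^4 + 11·x^3 + 8·x^2 + 4·x (coefficients mod 17)
  leading term 12·x^5: subtract (12·x)·f(x) = 12·x^5 + x^4 + 6·x^2 + 7·x, leaving 2·x^4 + 11·x^3 + 2·x^2 + 14·x (coefficients mod 17)
  leading term 2·x^4: subtract (2)·f(x) = 2·x^4 + 3·x^3 + x + 4, leaving 8·x^3 + 2·x^2 + 13·x + 13 (coefficients mod 17)
The degree is now < 4, so this is the remainder. Hence a · b ≡ 8·x^3 + 2·x^2 + 13·x + 13 in F_17[x]/(f).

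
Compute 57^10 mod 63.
Use repeated squaring. Binary(10) = 1010. Walk through the bits of the exponent 10 left-to-right: at each bit after the leading one, square the running value, then multiply by 57 if the bit is 1 (always reducing mod 63):
  bit 1 = 1 (leading): start with 57.
  bit 2 = 0: square 57^2 = 3249 ≡ 36 (mod 63).
  bit 3 = 1: square 36^2 = 1296 ≡ 36; bit is 1, so multiply 36·57 = 2052 ≡ 36 (mod 63).
  bit 4 = 0: square 36^2 = 1296 ≡ 36 (mod 63).
Final value: 57^10 ≡ 36 (mod 63).

Final answer: 36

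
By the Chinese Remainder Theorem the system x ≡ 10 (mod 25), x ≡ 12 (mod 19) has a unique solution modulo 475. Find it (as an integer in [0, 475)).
x ≡ 335 (mod 475); the representative in [0, 475) is 335

The moduli 25, 19 are pairwise coprime, so by the CRT there is a unique solution mod 25·19 = 475.
Solve by successive substitution. Start with x ≡ 10 (mod 25).
  Combine with x ≡ 12 (mod 19): write x = 10 + 25·t and require 10 + 25·t ≡ 12 (mod 19), i.e. 25·t ≡ 12 − 10 ≡ 2 (mod 19). Since 25^(−1) ≡ 16 (mod 19) (25 ≡ 6 (mod 19)), t ≡ 16·2 ≡ 13 (mod 19). So x ≡ 10 + 25·13 = 335 (mod 475).
Unique solution in [0, 475): x = 335.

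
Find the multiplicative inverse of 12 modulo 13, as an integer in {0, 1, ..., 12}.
Apply the extended Euclidean algorithm to (13, 12), tracking rows (r, s, t) with s·13 + t·12 = r. Each division r_prev = q·r_cur + r_new produces the new row as (previous row) − q·(current row):
  row A: (13, 1, 0)   [1·13 + 0·12 = 13]
  row B: (12, 0, 1)   [0·13 + 1·12 = 12]
  13 = 1·12 + 1   → row C = row A − 1·row B = (1, 1, −1)   [check: 1·13 − 1·12 = 1]
  12 = 12·1 + 0   → remainder 0, stop. gcd = 1 (last nonzero row C).
The gcd is 1, so 12 is invertible mod 13. The last nonzero row gives 1·13 − 1·12 = 1, so t = −1. So 12^(−1) ≡ −1 ≡ 12 (mod 13). Verify: 12 · 12 = 144 ≡ 1 (mod 13). ✓

Final answer: 12^(−1) ≡ 12 (mod 13)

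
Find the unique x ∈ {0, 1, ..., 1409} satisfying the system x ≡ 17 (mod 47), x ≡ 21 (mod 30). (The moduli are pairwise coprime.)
The moduli 47, 30 are pairwise coprime, so by the CRT there is a unique solution mod 47·30 = 1410.
Solve by successive substitution. Start with x ≡ 17 (mod 47).
  Combine with x ≡ 21 (mod 30): write x = 17 + 47·t and require 17 + 47·t ≡ 21 (mod 30), i.e. 47·t ≡ 21 − 17 ≡ 4 (mod 30). Since 47^(−1) ≡ 23 (mod 30) (47 ≡ 17 (mod 30)), t ≡ 23·4 ≡ 2 (mod 30). So x ≡ 17 + 47·2 = 111 (mod 1410).
Unique solution in [0, 1410): x = 111.

Final answer: x ≡ 111 (mod 1410); the representative in [0, 1410) is 111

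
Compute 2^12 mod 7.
1

Use repeated squaring. Binary(12) = 1100. Walk through the bits of the exponent 12 left-to-right: at each bit after the leading one, square the running value, then multiply by 2 if the bit is 1 (always reducing mod 7):
  bit 1 = 1 (leading): start with 2.
  bit 2 = 1: square 2^2 = 4; bit is 1, so multiply 4·2 = 8 ≡ 1 (mod 7).
  bit 3 = 0: square 1^2 = 1 (mod 7).
  bit 4 = 0: square 1^2 = 1 (mod 7).
Final value: 2^12 ≡ 1 (mod 7).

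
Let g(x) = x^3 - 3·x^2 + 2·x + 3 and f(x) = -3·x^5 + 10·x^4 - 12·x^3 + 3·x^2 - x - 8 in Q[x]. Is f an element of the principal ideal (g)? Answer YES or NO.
In Q[x] the ideal (g) consists of all multiples of g, so f ∈ (g) iff g | f, i.e. iff the remainder of f on division by g is 0. Divide f by g (g is monic, so eliminate the leading term of the running remainder at each step):
  leading term -3·x^5: subtract (-3·x^2)·g(x) = -3·x^5 + 9·x^4 - 6·x^3 - 9·x^2, leaving x^4 - 6·x^3 + 12·x^2 - x - 8
  leading term x^4: subtract (x)·g(x) = x^4 - 3·x^3 + 2·x^2 + 3·x, leaving -3·x^3 + 10·x^2 - 4·x - 8
  leading term -3·x^3: subtract (-3)·g(x) = -3·x^3 + 9·x^2 - 6·x - 9, leaving x^2 + 2·x + 1
The remainder r(x) = x^2 + 2·x + 1 ≠ 0 (and deg r < deg g), so g ∤ f, i.e. f ∉ (g).

Final answer: NO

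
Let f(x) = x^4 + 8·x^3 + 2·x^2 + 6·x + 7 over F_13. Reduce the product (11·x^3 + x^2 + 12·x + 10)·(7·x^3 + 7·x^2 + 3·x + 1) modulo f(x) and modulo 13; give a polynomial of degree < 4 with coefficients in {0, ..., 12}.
a · b ≡ 8·x^3 + 2·x^2 + 3·x + 3 (mod f(x))

Multiply as integer polynomials: a · b = 77·x^6 + 84·x^5 + 124·x^4 + 168·x^3 + 107·x^2 + 42·x + 10. Reducing coefficients mod 13: a · b ≡ 12·x^6 + 6·x^5 + 7·x^4 + 12·x^3 + 3·x^2 + 3·x + 10. Now divide by f(x) = x^4 + 8·x^3 + 2·x^2 + 6·x + 7 in F_13[x], eliminating the leading term at each step:
  leading term 12·x^6: subtract (12·x^2)·f(x) = 12·x^6 + 5·x^5 + 11·x^4 + 7·x^3 + 6·x^2, leaving x^5 + 9·x^4 + 5·x^3 + 10·x^2 + 3·x + 10 (coefficients mod 13)
  leading term x^5: subtract (x)·f(x) = x^5 + 8·x^4 + 2·x^3 + 6·x^2 + 7·x, leaving x^4 + 3·x^3 + 4·x^2 + 9·x + 10 (coefficients mod 13)
  leading term x^4: subtract (1)·f(x) = x^4 + 8·x^3 + 2·x^2 + 6·x + 7, leaving 8·x^3 + 2·x^2 + 3·x + 3 (coefficients mod 13)
The degree is now < 4, so this is the remainder. Hence a · b ≡ 8·x^3 + 2·x^2 + 3·x + 3 in F_13[x]/(f).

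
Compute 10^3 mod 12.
Use repeated squaring. Binary(3) = 11. Walk through the bits of the exponent 3 left-to-right: at each bit after the leading one, square the running value, then multiply by 10 if the bit is 1 (always reducing mod 12):
  bit 1 = 1 (leading): start with 10.
  bit 2 = 1: square 10^2 = 100 ≡ 4; bit is 1, so multiply 4·10 = 40 ≡ 4 (mod 12).
Final value: 10^3 ≡ 4 (mod 12).

Final answer: 4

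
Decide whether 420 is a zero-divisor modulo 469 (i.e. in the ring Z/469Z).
YES

gcd(420, 469) = 7 > 1, so 420 is not a unit in Z/469Z. In Z/nZ every nonzero non-unit is a zero-divisor: explicitly, take b = 469/gcd = 67 ≠ 0 (mod 469); then 420·67 = 28140 = 60·469, i.e. 420·67 ≡ 0 (mod 469). So 420 is a zero-divisor.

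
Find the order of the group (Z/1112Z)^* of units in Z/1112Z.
(Z/1112Z)^* consists of the classes a with gcd(a, 1112) = 1, so its order is φ(1112). φ is multiplicative, with φ(p^e) = p^e − p^(e−1). Factorise 1112 = 2^3 · 139. Then
  φ(1112) = (2^3 − 2^2) · (139 − 1) = 4 · 138 = 552.
Thus |(Z/1112Z)^*| = 552.

Final answer: |(Z/1112Z)^*| = 552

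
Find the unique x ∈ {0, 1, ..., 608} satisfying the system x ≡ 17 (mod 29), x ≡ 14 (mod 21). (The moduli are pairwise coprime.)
The moduli 29, 21 are pairwise coprime, so by the CRT there is a unique solution mod 29·21 = 609.
Solve by successive substitution. Start with x ≡ 17 (mod 29).
  Combine with x ≡ 14 (mod 21): write x = 17 + 29·t and require 17 + 29·t ≡ 14 (mod 21), i.e. 29·t ≡ 14 − 17 ≡ 18 (mod 21). Since 29^(−1) ≡ 8 (mod 21) (29 ≡ 8 (mod 21)), t ≡ 8·18 ≡ 18 (mod 21). So x ≡ 17 + 29·18 = 539 (mod 609).
Unique solution in [0, 609): x = 539.

Final answer: x ≡ 539 (mod 609); the representative in [0, 609) is 539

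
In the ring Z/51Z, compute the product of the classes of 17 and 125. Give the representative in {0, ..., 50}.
34

Reduce the factors first: 125 ≡ 23 (mod 51), so 17 · 125 ≡ 17 · 23 (mod 51). 17 · 23 = 391. Dividing by 51: 391 = 7·51 + 34. So (17 · 125) mod 51 = 34.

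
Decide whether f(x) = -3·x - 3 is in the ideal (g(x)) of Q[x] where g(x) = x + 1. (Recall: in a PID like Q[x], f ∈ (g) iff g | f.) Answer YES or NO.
YES

In Q[x] the ideal (g) consists of all multiples of g, so f ∈ (g) iff g | f, i.e. iff the remainder of f on division by g is 0. Divide f by g (g is monic, so eliminate the leading term of the running remainder at each step):
  leading term -3·x: subtract (-3)·g(x) = -3·x - 3, leaving 0
The remainder is 0, so f(x) = g(x) · h(x) with h(x) = -3. Hence g | f, i.e. f ∈ (g).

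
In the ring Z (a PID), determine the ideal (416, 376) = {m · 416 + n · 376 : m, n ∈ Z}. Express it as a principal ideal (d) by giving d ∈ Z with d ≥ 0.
(416, 376) = (8); d = 8

In the PID Z, (a, b) is generated by gcd(a, b). Compute gcd(416, 376) with the extended Euclidean algorithm, tracking rows (r, s, t) with s·416 + t·376 = r:
  row A: (416, 1, 0)   [1·416 + 0·376 = 416]
  row B: (376, 0, 1)   [0·416 + 1·376 = 376]
  416 = 1·376 + 40   → row C = row A − 1·row B = (40, 1, −1)   [check: 1·416 − 1·376 = 40]
  376 = 9·40 + 16   → row D = row B − 9·row C = (16, −9, 10)   [check: −9·416 + 10·376 = 16]
  40 = 2·16 + 8   → row E = row C − 2·row D = (8, 19, −21)   [check: 19·416 − 21·376 = 8]
  16 = 2·8 + 0   → remainder 0, stop. gcd = 8 (last nonzero row E).
So gcd(416, 376) = 8, with Bézout identity 19·416 − 21·376 = 8. Containment (⊇): the Bézout identity exhibits 8 as an element of (416, 376), giving (8) ⊆ (416, 376). Containment (⊆): since 8 | 416 and 8 | 376 (416 = 8·52, 376 = 8·47), every Z-linear combination of 416 and 376 is divisible by 8, so (416, 376) ⊆ (8). Therefore (416, 376) = (8), d = 8.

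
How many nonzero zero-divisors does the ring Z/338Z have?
Z/338Z has 181 nonzero zero-divisors

In Z/338Z each nonzero element is either a unit (gcd with 338 is 1) or a zero-divisor (gcd > 1). The number of units is φ(338): factorise 338 = 2 · 13^2, so φ(338) = (2 − 1) · (13^2 − 13^1) = 1 · 156 = 156. The nonzero elements number 338 − 1 = 337. Hence the nonzero zero-divisors number 337 − 156 = 181.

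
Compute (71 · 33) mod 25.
18

Reduce the factors first: 71 ≡ 21, 33 ≡ 8 (mod 25), so 71 · 33 ≡ 21 · 8 (mod 25). 21 · 8 = 168. Dividing by 25: 168 = 6·25 + 18. So (71 · 33) mod 25 = 18.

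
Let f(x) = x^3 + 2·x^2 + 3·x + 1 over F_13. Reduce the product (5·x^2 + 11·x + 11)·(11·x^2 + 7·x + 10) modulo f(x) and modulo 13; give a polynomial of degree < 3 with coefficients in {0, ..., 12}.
Multiply as integer polynomials: a · b = 55·x^4 + 156·x^3 + 248·x^2 + 187·x + 110. Reducing coefficients mod 13: a · b ≡ 3·x^4 + x^2 + 5·x + 6. Now divide by f(x) = x^3 + 2·x^2 + 3·x + 1 in F_13[x], eliminating the leading term at each step:
  leading term 3·x^4: subtract (3·x)·f(x) = 3·x^4 + 6·x^3 + 9·x^2 + 3·x, leaving 7·x^3 + 5·x^2 + 2·x + 6 (coefficients mod 13)
  leading term 7·x^3: subtract (7)·f(x) = 7·x^3 + x^2 + 8·x + 7, leaving 4·x^2 + 7·x + 12 (coefficients mod 13)
The degree is now < 3, so this is the remainder. Hence a · b ≡ 4·x^2 + 7·x + 12 in F_13[x]/(f).

Final answer: a · b ≡ 4·x^2 + 7·x + 12 (mod f(x))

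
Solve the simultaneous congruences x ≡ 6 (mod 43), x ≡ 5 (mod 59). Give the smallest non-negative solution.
The moduli 43, 59 are pairwise coprime, so by the CRT there is a unique solution mod 43·59 = 2537.
Solve by successive substitution. Start with x ≡ 6 (mod 43).
  Combine with x ≡ 5 (mod 59): write x = 6 + 43·t and require 6 + 43·t ≡ 5 (mod 59), i.e. 43·t ≡ 5 − 6 ≡ 58 (mod 59). Since 43^(−1) ≡ 11 (mod 59), t ≡ 11·58 ≡ 48 (mod 59). So x ≡ 6 + 43·48 = 2070 (mod 2537).
Unique solution in [0, 2537): x = 2070.

Final answer: x ≡ 2070 (mod 2537); the representative in [0, 2537) is 2070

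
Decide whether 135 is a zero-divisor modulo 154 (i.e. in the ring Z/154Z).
gcd(135, 154) = 1, so 135 is a unit in Z/154Z (it has a multiplicative inverse). A unit cannot be a zero-divisor: if 135·b ≡ 0 then multiplying both sides by 135^(−1) gives b ≡ 0. So 135 is not a zero-divisor.

Final answer: NO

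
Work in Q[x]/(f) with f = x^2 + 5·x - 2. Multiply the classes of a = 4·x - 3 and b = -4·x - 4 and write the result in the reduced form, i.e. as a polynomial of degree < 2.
First multiply in Q[x] without reducing: a · b = -16·x^2 - 4·x + 12. Now divide by f(x) = x^2 + 5·x - 2, eliminating the leading term at each step:
  leading term -16·x^2: subtract (-16)·f(x) = -16·x^2 - 80·x + 32, leaving 76·x - 20
The degree is now < 2, so this is the remainder. Hence a · b ≡ 76·x - 20 in Q[x]/(f).

Final answer: a · b ≡ 76·x - 20 (mod f(x))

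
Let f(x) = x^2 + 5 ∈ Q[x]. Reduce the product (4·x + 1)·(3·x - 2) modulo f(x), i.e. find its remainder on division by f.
a · b ≡ -5·x - 62 (mod f(x))

First multiply in Q[x] without reducing: a · b = 12·x^2 - 5·x - 2. Now divide by f(x) = x^2 + 5, eliminating the leading term at each step:
  leading term 12·x^2: subtract (12)·f(x) = 12·x^2 + 60, leaving -5·x - 62
The degree is now < 2, so this is the remainder. Hence a · b ≡ -5·x - 62 in Q[x]/(f).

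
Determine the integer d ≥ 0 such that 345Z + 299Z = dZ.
(345, 299) = (23); d = 23

In the PID Z, (a, b) is generated by gcd(a, b). Compute gcd(345, 299) with the extended Euclidean algorithm, tracking rows (r, s, t) with s·345 + t·299 = r:
  row A: (345, 1, 0)   [1·345 + 0·299 = 345]
  row B: (299, 0, 1)   [0·345 + 1·299 = 299]
  345 = 1·299 + 46   → row C = row A − 1·row B = (46, 1, −1)   [check: 1·345 − 1·299 = 46]
  299 = 6·46 + 23   → row D = row B − 6·row C = (23, −6, 7)   [check: −6·345 + 7·299 = 23]
  46 = 2·23 + 0   → remainder 0, stop. gcd = 23 (last nonzero row D).
So gcd(345, 299) = 23, with Bézout identity −6·345 + 7·299 = 23. Containment (⊇): the Bézout identity exhibits 23 as an element of (345, 299), giving (23) ⊆ (345, 299). Containment (⊆): since 23 | 345 and 23 | 299 (345 = 23·15, 299 = 23·13), every Z-linear combination of 345 and 299 is divisible by 23, so (345, 299) ⊆ (23). Therefore (345, 299) = (23), d = 23.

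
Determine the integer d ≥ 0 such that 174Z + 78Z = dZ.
(174, 78) = (6); d = 6

In the PID Z, (a, b) is generated by gcd(a, b). Compute gcd(174, 78) with the extended Euclidean algorithm, tracking rows (r, s, t) with s·174 + t·78 = r:
  row A: (174, 1, 0)   [1·174 + 0·78 = 174]
  row B: (78, 0, 1)   [0·174 + 1·78 = 78]
  174 = 2·78 + 18   → row C = row A − 2·row B = (18, 1, −2)   [check: 1·174 − 2·78 = 18]
  78 = 4·18 + 6   → row D = row B − 4·row C = (6, −4, 9)   [check: −4·174 + 9·78 = 6]
  18 = 3·6 + 0   → remainder 0, stop. gcd = 6 (last nonzero row D).
So gcd(174, 78) = 6, with Bézout identity −4·174 + 9·78 = 6. Containment (⊇): the Bézout identity exhibits 6 as an element of (174, 78), giving (6) ⊆ (174, 78). Containment (⊆): since 6 | 174 and 6 | 78 (174 = 6·29, 78 = 6·13), every Z-linear combination of 174 and 78 is divisible by 6, so (174, 78) ⊆ (6). Therefore (174, 78) = (6), d = 6.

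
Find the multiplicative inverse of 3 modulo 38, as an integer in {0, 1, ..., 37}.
3^(−1) ≡ 13 (mod 38)

Apply the extended Euclidean algorithm to (38, 3), tracking rows (r, s, t) with s·38 + t·3 = r. Each division r_prev = q·r_cur + r_new produces the new row as (previous row) − q·(current row):
  row A: (38, 1, 0)   [1·38 + 0·3 = 38]
  row B: (3, 0, 1)   [0·38 + 1·3 = 3]
  38 = 12·3 + 2   → row C = row A − 12·row B = (2, 1, −12)   [check: 1·38 − 12·3 = 2]
  3 = 1·2 + 1   → row D = row B − 1·row C = (1, −1, 13)   [check: −1·38 + 13·3 = 1]
  2 = 2·1 + 0   → remainder 0, stop. gcd = 1 (last nonzero row D).
The gcd is 1, so 3 is invertible mod 38. The last nonzero row gives −1·38 + 13·3 = 1, so t = 13. So 3^(−1) ≡ 13 (mod 38). Verify: 3 · 13 = 39 ≡ 1 (mod 38). ✓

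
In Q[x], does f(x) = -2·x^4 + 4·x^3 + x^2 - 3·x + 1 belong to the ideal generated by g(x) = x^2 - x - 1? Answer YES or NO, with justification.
NO

In Q[x] the ideal (g) consists of all multiples of g, so f ∈ (g) iff g | f, i.e. iff the remainder of f on division by g is 0. Divide f by g (g is monic, so eliminate the leading term of the running remainder at each step):
  leading term -2·x^4: subtract (-2·x^2)·g(x) = -2·x^4 + 2·x^3 + 2·x^2, leaving 2·x^3 - x^2 - 3·x + 1
  leading term 2·x^3: subtract (2·x)·g(x) = 2·x^3 - 2·x^2 - 2·x, leaving x^2 - x + 1
  leading term x^2: subtract (1)·g(x) = x^2 - x - 1, leaving 2
The remainder r(x) = 2 ≠ 0 (and deg r < deg g), so g ∤ f, i.e. f ∉ (g).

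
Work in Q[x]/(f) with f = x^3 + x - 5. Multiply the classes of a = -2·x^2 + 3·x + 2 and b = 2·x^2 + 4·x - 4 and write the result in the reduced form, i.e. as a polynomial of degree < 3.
a · b ≡ 28·x^2 - 22·x - 18 (mod f(x))

First multiply in Q[x] without reducing: a · b = -4·x^4 - 2·x^3 + 24·x^2 - 4·x - 8. Now divide by f(x) = x^3 + x - 5, eliminating the leading term at each step:
  leading term -4·x^4: subtract (-4·x)·f(x) = -4·x^4 - 4·x^2 + 20·x, leaving -2·x^3 + 28·x^2 - 24·x - 8
  leading term -2·x^3: subtract (-2)·f(x) = -2·x^3 - 2·x + 10, leaving 28·x^2 - 22·x - 18
The degree is now < 3, so this is the remainder. Hence a · b ≡ 28·x^2 - 22·x - 18 in Q[x]/(f).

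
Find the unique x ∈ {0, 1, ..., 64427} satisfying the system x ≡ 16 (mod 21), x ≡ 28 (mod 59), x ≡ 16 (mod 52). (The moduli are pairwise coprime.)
x ≡ 26224 (mod 64428); the representative in [0, 64428) is 26224

The moduli 21, 59, 52 are pairwise coprime, so by the CRT there is a unique solution mod 21·59·52 = 64428.
Solve by successive substitution. Start with x ≡ 16 (mod 21).
  Combine with x ≡ 28 (mod 59): write x = 16 + 21·t and require 16 + 21·t ≡ 28 (mod 59), i.e. 21·t ≡ 28 − 16 ≡ 12 (mod 59). Since 21^(−1) ≡ 45 (mod 59), t ≡ 45·12 ≡ 9 (mod 59). So x ≡ 16 + 21·9 = 205 (mod 1239).
  Combine with x ≡ 16 (mod 52): write x = 205 + 1239·t and require 205 + 1239·t ≡ 16 (mod 52), i.e. 1239·t ≡ 16 − 205 ≡ 19 (mod 52). Since 1239^(−1) ≡ 23 (mod 52) (1239 ≡ 43 (mod 52)), t ≡ 23·19 ≡ 21 (mod 52). So x ≡ 205 + 1239·21 = 26224 (mod 64428).
Unique solution in [0, 64428): x = 26224.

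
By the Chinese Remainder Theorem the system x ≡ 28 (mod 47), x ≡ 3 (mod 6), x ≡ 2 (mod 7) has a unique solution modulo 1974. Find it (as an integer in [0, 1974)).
The moduli 47, 6, 7 are pairwise coprime, so by the CRT there is a unique solution mod 47·6·7 = 1974.
Solve by successive substitution. Start with x ≡ 28 (mod 47).
  Combine with x ≡ 3 (mod 6): write x = 28 + 47·t and require 28 + 47·t ≡ 3 (mod 6), i.e. 47·t ≡ 3 − 28 ≡ 5 (mod 6). Since 47^(−1) ≡ 5 (mod 6) (47 ≡ 5 (mod 6)), t ≡ 5·5 ≡ 1 (mod 6). So x ≡ 28 + 47·1 = 75 (mod 282).
  Combine with x ≡ 2 (mod 7): write x = 75 + 282·t and require 75 + 282·t ≡ 2 (mod 7), i.e. 282·t ≡ 2 − 75 ≡ 4 (mod 7). Since 282^(−1) ≡ 4 (mod 7) (282 ≡ 2 (mod 7)), t ≡ 4·4 ≡ 2 (mod 7). So x ≡ 75 + 282·2 = 639 (mod 1974).
Unique solution in [0, 1974): x = 639.

Final answer: x ≡ 639 (mod 1974); the representative in [0, 1974) is 639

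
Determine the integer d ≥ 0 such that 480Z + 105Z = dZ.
In the PID Z, (a, b) is generated by gcd(a, b). Compute gcd(480, 105) with the extended Euclidean algorithm, tracking rows (r, s, t) with s·480 + t·105 = r:
  row A: (480, 1, 0)   [1·480 + 0·105 = 480]
  row B: (105, 0, 1)   [0·480 + 1·105 = 105]
  480 = 4·105 + 60   → row C = row A − 4·row B = (60, 1, −4)   [check: 1·480 − 4·105 = 60]
  105 = 1·60 + 45   → row D = row B − 1·row C = (45, −1, 5)   [check: −1·480 + 5·105 = 45]
  60 = 1·45 + 15   → row E = row C − 1·row D = (15, 2, −9)   [check: 2·480 − 9·105 = 15]
  45 = 3·15 + 0   → remainder 0, stop. gcd = 15 (last nonzero row E).
So gcd(480, 105) = 15, with Bézout identity 2·480 − 9·105 = 15. Containment (⊇): the Bézout identity exhibits 15 as an element of (480, 105), giving (15) ⊆ (480, 105). Containment (⊆): since 15 | 480 and 15 | 105 (480 = 15·32, 105 = 15·7), every Z-linear combination of 480 and 105 is divisible by 15, so (480, 105) ⊆ (15). Therefore (480, 105) = (15), d = 15.

Final answer: (480, 105) = (15); d = 15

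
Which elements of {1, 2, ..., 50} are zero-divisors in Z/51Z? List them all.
nonzero zero-divisors of Z/51Z = {3, 6, 9, 12, 15, 17, 18, 21, 24, 27, 30, 33, 34, 36, 39, 42, 45, 48}

An element a ∈ Z/51Z (with a ≠ 0) is a zero-divisor iff gcd(a, 51) > 1 (because a is a unit precisely when gcd(a, n) = 1, and in Z/nZ every nonzero, non-unit element is a zero-divisor). Scan a = 1, ..., 50 and keep those with gcd(a, 51) > 1:
  gcd(3, 51) = 3, gcd(6, 51) = 3, gcd(9, 51) = 3, gcd(12, 51) = 3, gcd(15, 51) = 3, gcd(17, 51) = 17, gcd(18, 51) = 3, gcd(21, 51) = 3, gcd(24, 51) = 3, gcd(27, 51) = 3, gcd(30, 51) = 3, gcd(33, 51) = 3, gcd(34, 51) = 17, gcd(36, 51) = 3, gcd(39, 51) = 3, gcd(42, 51) = 3, gcd(45, 51) = 3, gcd(48, 51) = 3.
All other a ∈ {1, ..., 50} have gcd(a, 51) = 1 and are units. So the nonzero zero-divisors are exactly the 18 values of a appearing in this scan.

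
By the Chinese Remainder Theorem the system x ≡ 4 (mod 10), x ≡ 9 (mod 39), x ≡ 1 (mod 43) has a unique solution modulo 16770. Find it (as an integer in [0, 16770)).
x ≡ 1764 (mod 16770); the representative in [0, 16770) is 1764

The moduli 10, 39, 43 are pairwise coprime, so by the CRT there is a unique solution mod 10·39·43 = 16770.
Solve by successive substitution. Start with x ≡ 4 (mod 10).
  Combine with x ≡ 9 (mod 39): write x = 4 + 10·t and require 4 + 10·t ≡ 9 (mod 39), i.e. 10·t ≡ 9 − 4 ≡ 5 (mod 39). Since 10^(−1) ≡ 4 (mod 39), t ≡ 4·5 ≡ 20 (mod 39). So x ≡ 4 + 10·20 = 204 (mod 390).
  Combine with x ≡ 1 (mod 43): write x = 204 + 390·t and require 204 + 390·t ≡ 1 (mod 43), i.e. 390·t ≡ 1 − 204 ≡ 12 (mod 43). Since 390^(−1) ≡ 29 (mod 43) (390 ≡ 3 (mod 43)), t ≡ 29·12 ≡ 4 (mod 43). So x ≡ 204 + 390·4 = 1764 (mod 16770).
Unique solution in [0, 16770): x = 1764.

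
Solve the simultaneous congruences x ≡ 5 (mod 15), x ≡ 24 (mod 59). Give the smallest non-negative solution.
The moduli 15, 59 are pairwise coprime, so by the CRT there is a unique solution mod 15·59 = 885.
Solve by successive substitution. Start with x ≡ 5 (mod 15).
  Combine with x ≡ 24 (mod 59): write x = 5 + 15·t and require 5 + 15·t ≡ 24 (mod 59), i.e. 15·t ≡ 24 − 5 ≡ 19 (mod 59). Since 15^(−1) ≡ 4 (mod 59), t ≡ 4·19 ≡ 17 (mod 59). So x ≡ 5 + 15·17 = 260 (mod 885).
Unique solution in [0, 885): x = 260.

Final answer: x ≡ 260 (mod 885); the representative in [0, 885) is 260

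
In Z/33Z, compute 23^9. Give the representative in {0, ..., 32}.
Use repeated squaring. Binary(9) = 1001. Walk through the bits of the exponent 9 left-to-right: at each bit after the leading one, square the running value, then multiply by 23 if the bit is 1 (always reducing mod 33):
  bit 1 = 1 (leading): start with 23.
  bit 2 = 0: square 23^2 = 529 ≡ 1 (mod 33).
  bit 3 = 0: square 1^2 = 1 (mod 33).
  bit 4 = 1: square 1^2 = 1; bit is 1, so multiply 1·23 = 23 (mod 33).
Final value: 23^9 ≡ 23 (mod 33).

Final answer: 23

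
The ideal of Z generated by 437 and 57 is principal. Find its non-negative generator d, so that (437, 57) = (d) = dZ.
(437, 57) = (19); d = 19

In the PID Z, (a, b) is generated by gcd(a, b). Compute gcd(437, 57) with the extended Euclidean algorithm, tracking rows (r, s, t) with s·437 + t·57 = r:
  row A: (437, 1, 0)   [1·437 + 0·57 = 437]
  row B: (57, 0, 1)   [0·437 + 1·57 = 57]
  437 = 7·57 + 38   → row C = row A − 7·row B = (38, 1, −7)   [check: 1·437 − 7·57 = 38]
  57 = 1·38 + 19   → row D = row B − 1·row C = (19, −1, 8)   [check: −1·437 + 8·57 = 19]
  38 = 2·19 + 0   → remainder 0, stop. gcd = 19 (last nonzero row D).
So gcd(437, 57) = 19, with Bézout identity −1·437 + 8·57 = 19. Containment (⊇): the Bézout identity exhibits 19 as an element of (437, 57), giving (19) ⊆ (437, 57). Containment (⊆): since 19 | 437 and 19 | 57 (437 = 19·23, 57 = 19·3), every Z-linear combination of 437 and 57 is divisible by 19, so (437, 57) ⊆ (19). Therefore (437, 57) = (19), d = 19.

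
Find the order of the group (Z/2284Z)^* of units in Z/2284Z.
|(Z/2284Z)^*| = 1140

(Z/2284Z)^* consists of the classes a with gcd(a, 2284) = 1, so its order is φ(2284). φ is multiplicative, with φ(p^e) = p^e − p^(e−1). Factorise 2284 = 2^2 · 571. Then
  φ(2284) = (2^2 − 2^1) · (571 − 1) = 2 · 570 = 1140.
Thus |(Z/2284Z)^*| = 1140.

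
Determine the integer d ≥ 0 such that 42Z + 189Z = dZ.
(42, 189) = (21); d = 21

In the PID Z, (a, b) is generated by gcd(a, b). Compute gcd(189, 42) with the extended Euclidean algorithm, tracking rows (r, s, t) with s·189 + t·42 = r:
  row A: (189, 1, 0)   [1·189 + 0·42 = 189]
  row B: (42, 0, 1)   [0·189 + 1·42 = 42]
  189 = 4·42 + 21   → row C = row A − 4·row B = (21, 1, −4)   [check: 1·189 − 4·42 = 21]
  42 = 2·21 + 0   → remainder 0, stop. gcd = 21 (last nonzero row C).
So gcd(42, 189) = 21, with Bézout identity 1·189 − 4·42 = 21. Containment (⊇): the Bézout identity exhibits 21 as an element of (42, 189), giving (21) ⊆ (42, 189). Containment (⊆): since 21 | 42 and 21 | 189 (42 = 21·2, 189 = 21·9), every Z-linear combination of 42 and 189 is divisible by 21, so (42, 189) ⊆ (21). Therefore (42, 189) = (21), d = 21.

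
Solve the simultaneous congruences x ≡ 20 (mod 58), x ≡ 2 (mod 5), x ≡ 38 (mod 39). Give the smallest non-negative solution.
The moduli 58, 5, 39 are pairwise coprime, so by the CRT there is a unique solution mod 58·5·39 = 11310.
Solve by successive substitution. Start with x ≡ 20 (mod 58).
  Combine with x ≡ 2 (mod 5): write x = 20 + 58·t and require 20 + 58·t ≡ 2 (mod 5), i.e. 58·t ≡ 2 − 20 ≡ 2 (mod 5). Since 58^(−1) ≡ 2 (mod 5) (58 ≡ 3 (mod 5)), t ≡ 2·2 ≡ 4 (mod 5). So x ≡ 20 + 58·4 = 252 (mod 290).
  Combine with x ≡ 38 (mod 39): write x = 252 + 290·t and require 252 + 290·t ≡ 38 (mod 39), i.e. 290·t ≡ 38 − 252 ≡ 20 (mod 39). Since 290^(−1) ≡ 23 (mod 39) (290 ≡ 17 (mod 39)), t ≡ 23·20 ≡ 31 (mod 39). So x ≡ 252 + 290·31 = 9242 (mod 11310).
Unique solution in [0, 11310): x = 9242.

Final answer: x ≡ 9242 (mod 11310); the representative in [0, 11310) is 9242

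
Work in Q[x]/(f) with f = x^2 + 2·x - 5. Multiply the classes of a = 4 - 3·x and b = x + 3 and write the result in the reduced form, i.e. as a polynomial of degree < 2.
First multiply in Q[x] without reducing: a · b = -3·x^2 - 5·x + 12. Now divide by f(x) = x^2 + 2·x - 5, eliminating the leading term at each step:
  leading term -3·x^2: subtract (-3)·f(x) = -3·x^2 - 6·x + 15, leaving x - 3
The degree is now < 2, so this is the remainder. Hence a · b ≡ x - 3 in Q[x]/(f).

Final answer: a · b ≡ x - 3 (mod f(x))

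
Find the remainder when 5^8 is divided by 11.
Use repeated squaring. Binary(8) = 1000. Walk through the bits of the exponent 8 left-to-right: at each bit after the leading one, square the running value, then multiply by 5 if the bit is 1 (always reducing mod 11):
  bit 1 = 1 (leading): start with 5.
  bit 2 = 0: square 5^2 = 25 ≡ 3 (mod 11).
  bit 3 = 0: square 3^2 = 9 (mod 11).
  bit 4 = 0: square 9^2 = 81 ≡ 4 (mod 11).
Final value: 5^8 ≡ 4 (mod 11).

Final answer: 4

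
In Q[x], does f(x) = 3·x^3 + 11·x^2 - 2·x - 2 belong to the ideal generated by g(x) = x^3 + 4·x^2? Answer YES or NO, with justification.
In Q[x] the ideal (g) consists of all multiples of g, so f ∈ (g) iff g | f, i.e. iff the remainder of f on division by g is 0. Divide f by g (g is monic, so eliminate the leading term of the running remainder at each step):
  leading term 3·x^3: subtract (3)·g(x) = 3·x^3 + 12·x^2, leaving -x^2 - 2·x - 2
The remainder r(x) = -x^2 - 2·x - 2 ≠ 0 (and deg r < deg g), so g ∤ f, i.e. f ∉ (g).

Final answer: NO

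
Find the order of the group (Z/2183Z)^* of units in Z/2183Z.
|(Z/2183Z)^*| = 2088

(Z/2183Z)^* consists of the classes a with gcd(a, 2183) = 1, so its order is φ(2183). φ is multiplicative, with φ(p^e) = p^e − p^(e−1). Factorise 2183 = 37 · 59. Then
  φ(2183) = (37 − 1) · (59 − 1) = 36 · 58 = 2088.
Thus |(Z/2183Z)^*| = 2088.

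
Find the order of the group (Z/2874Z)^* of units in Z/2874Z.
(Z/2874Z)^* consists of the classes a with gcd(a, 2874) = 1, so its order is φ(2874). φ is multiplicative, with φ(p^e) = p^e − p^(e−1). Factorise 2874 = 2 · 3 · 479. Then
  φ(2874) = (2 − 1) · (3 − 1) · (479 − 1) = 1 · 2 · 478 = 956.
Thus |(Z/2874Z)^*| = 956.

Final answer: |(Z/2874Z)^*| = 956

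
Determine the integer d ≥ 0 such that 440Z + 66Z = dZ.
(440, 66) = (22); d = 22

In the PID Z, (a, b) is generated by gcd(a, b). Compute gcd(440, 66) with the extended Euclidean algorithm, tracking rows (r, s, t) with s·440 + t·66 = r:
  row A: (440, 1, 0)   [1·440 + 0·66 = 440]
  row B: (66, 0, 1)   [0·440 + 1·66 = 66]
  440 = 6·66 + 44   → row C = row A − 6·row B = (44, 1, −6)   [check: 1·440 − 6·66 = 44]
  66 = 1·44 + 22   → row D = row B − 1·row C = (22, −1, 7)   [check: −1·440 + 7·66 = 22]
  44 = 2·22 + 0   → remainder 0, stop. gcd = 22 (last nonzero row D).
So gcd(440, 66) = 22, with Bézout identity −1·440 + 7·66 = 22. Containment (⊇): the Bézout identity exhibits 22 as an element of (440, 66), giving (22) ⊆ (440, 66). Containment (⊆): since 22 | 440 and 22 | 66 (440 = 22·20, 66 = 22·3), every Z-linear combination of 440 and 66 is divisible by 22, so (440, 66) ⊆ (22). Therefore (440, 66) = (22), d = 22.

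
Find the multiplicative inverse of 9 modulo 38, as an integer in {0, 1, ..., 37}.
9^(−1) ≡ 17 (mod 38)

Apply the extended Euclidean algorithm to (38, 9), tracking rows (r, s, t) with s·38 + t·9 = r. Each division r_prev = q·r_cur + r_new produces the new row as (previous row) − q·(current row):
  row A: (38, 1, 0)   [1·38 + 0·9 = 38]
  row B: (9, 0, 1)   [0·38 + 1·9 = 9]
  38 = 4·9 + 2   → row C = row A − 4·row B = (2, 1, −4)   [check: 1·38 − 4·9 = 2]
  9 = 4·2 + 1   → row D = row B − 4·row C = (1, −4, 17)   [check: −4·38 + 17·9 = 1]
  2 = 2·1 + 0   → remainder 0, stop. gcd = 1 (last nonzero row D).
The gcd is 1, so 9 is invertible mod 38. The last nonzero row gives −4·38 + 17·9 = 1, so t = 17. So 9^(−1) ≡ 17 (mod 38). Verify: 9 · 17 = 153 ≡ 1 (mod 38). ✓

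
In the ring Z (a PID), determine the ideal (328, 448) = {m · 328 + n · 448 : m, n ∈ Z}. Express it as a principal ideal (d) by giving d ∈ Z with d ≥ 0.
(328, 448) = (8); d = 8

In the PID Z, (a, b) is generated by gcd(a, b). Compute gcd(448, 328) with the extended Euclidean algorithm, tracking rows (r, s, t) with s·448 + t·328 = r:
  row A: (448, 1, 0)   [1·448 + 0·328 = 448]
  row B: (328, 0, 1)   [0·448 + 1·328 = 328]
  448 = 1·328 + 120   → row C = row A − 1·row B = (120, 1, −1)   [check: 1·448 − 1·328 = 120]
  328 = 2·120 + 88   → row D = row B − 2·row C = (88, −2, 3)   [check: −2·448 + 3·328 = 88]
  120 = 1·88 + 32   → row E = row C − 1·row D = (32, 3, −4)   [check: 3·448 − 4·328 = 32]
  88 = 2·32 + 24   → row F = row D − 2·row E = (24, −8, 11)   [check: −8·448 + 11·328 = 24]
  32 = 1·24 + 8   → row G = row E − 1·row F = (8, 11, −15)   [check: 11·448 − 15·328 = 8]
  24 = 3·8 + 0   → remainder 0, stop. gcd = 8 (last nonzero row G).
So gcd(328, 448) = 8, with Bézout identity 11·448 − 15·328 = 8. Containment (⊇): the Bézout identity exhibits 8 as an element of (328, 448), giving (8) ⊆ (328, 448). Containment (⊆): since 8 | 328 and 8 | 448 (328 = 8·41, 448 = 8·56), every Z-linear combination of 328 and 448 is divisible by 8, so (328, 448) ⊆ (8). Therefore (328, 448) = (8), d = 8.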